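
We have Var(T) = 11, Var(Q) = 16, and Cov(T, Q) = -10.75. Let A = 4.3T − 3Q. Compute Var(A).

Var(A) = 624.74

Var(A) = a²·Var(T) + b²·Var(Q) + 2ab·Cov(T, Q) with a = 4.3, b = -3.
= 4.3²·11 + (-3)²·16 + 2·4.3·(-3)·(-10.75)
= 203.39 + 144 + 277.35 = 624.74.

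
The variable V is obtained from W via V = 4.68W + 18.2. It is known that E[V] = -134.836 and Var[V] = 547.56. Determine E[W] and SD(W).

From V = 4.68W + 18.2: E[V] = a·E[W] + b, so E[W] = (E[V] − b)/a = (-134.836 − 18.2)/4.68 = -32.7.
SD(V) = √547.56 = 23.4.
SD(V) = |a|·SD(W), so SD(W) = 23.4/|4.68| = 5.

E[W] = -32.7, SD(W) = 5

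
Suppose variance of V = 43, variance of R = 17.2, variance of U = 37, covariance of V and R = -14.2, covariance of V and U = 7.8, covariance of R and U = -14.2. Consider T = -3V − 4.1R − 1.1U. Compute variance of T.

variance of T = a²·variance of V + b²·variance of R + c²·variance of U + 2ab·covariance of V and R + 2ac·covariance of V and U + 2bc·covariance of R and U, with a = -3, b = -4.1, c = -1.1.
= 387 + 289.132 + 44.77 + (-349.32) + 51.48 + (-128.084)
= 294.978.

variance of T = 294.978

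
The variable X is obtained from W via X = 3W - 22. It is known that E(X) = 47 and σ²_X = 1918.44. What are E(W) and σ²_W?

E(W) = 23, σ²_W = 213.16

From X = 3W - 22: E(X) = a·E(W) + b, so E(W) = (E(X) − b)/a = (47 − (-22))/3 = 23.
σ²_X = a²·σ²_W, so σ²_W = 1918.44/3² = 213.16.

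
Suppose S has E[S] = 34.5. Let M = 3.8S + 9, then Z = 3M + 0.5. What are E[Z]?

E[Z] = 420.8

E[M] = 3.8·34.5 + 9 = 140.1.
E[Z] = 3·140.1 + 0.5 = 420.8.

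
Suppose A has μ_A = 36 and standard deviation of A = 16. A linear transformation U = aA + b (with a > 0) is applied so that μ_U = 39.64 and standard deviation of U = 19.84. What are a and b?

standard deviation of U = a·standard deviation of A (a > 0), so a = 19.84/16 = 1.24.
μ_U = a·μ_A + b, so b = 39.64 − 1.24·36 = -5.

a = 1.24, b = -5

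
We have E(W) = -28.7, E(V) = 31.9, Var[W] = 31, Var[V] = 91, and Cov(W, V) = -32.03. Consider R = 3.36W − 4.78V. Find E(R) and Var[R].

E(R) = 3.36·E(W) + (-4.78)·E(V) = 3.36·(-28.7) + (-4.78)·31.9 = -248.914.
Var[R] = a²·Var[W] + b²·Var[V] + 2ab·Cov(W, V) with a = 3.36, b = -4.78.
= 3.36²·31 + (-4.78)²·91 + 2·3.36·(-4.78)·(-32.03)
= 349.9776 + 2079.2044 + 1028.854848 = 3458.036848.

E(R) = -248.914, Var[R] = 3458.036848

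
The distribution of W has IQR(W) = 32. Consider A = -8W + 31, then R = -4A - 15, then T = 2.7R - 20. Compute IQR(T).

IQR(T) = 2764.8

IQR(A) = |-8|·32 = 256.
IQR(R) = |-4|·256 = 1024.
IQR(T) = |2.7|·1024 = 2764.8.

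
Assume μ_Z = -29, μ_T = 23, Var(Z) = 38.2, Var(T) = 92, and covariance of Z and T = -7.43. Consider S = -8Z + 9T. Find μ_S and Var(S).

μ_S = (-8)·μ_Z + 9·μ_T = (-8)·(-29) + 9·23 = 439.
Var(S) = a²·Var(Z) + b²·Var(T) + 2ab·covariance of Z and T with a = -8, b = 9.
= (-8)²·38.2 + 9²·92 + 2·(-8)·9·(-7.43)
= 2444.8 + 7452 + 1069.92 = 10966.72.

μ_S = 439, Var(S) = 10966.72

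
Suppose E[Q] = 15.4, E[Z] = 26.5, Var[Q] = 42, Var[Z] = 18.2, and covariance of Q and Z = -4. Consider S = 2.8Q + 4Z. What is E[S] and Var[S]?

E[S] = 2.8·E[Q] + 4·E[Z] = 2.8·15.4 + 4·26.5 = 149.12.
Var[S] = a²·Var[Q] + b²·Var[Z] + 2ab·covariance of Q and Z with a = 2.8, b = 4.
= 2.8²·42 + 4²·18.2 + 2·2.8·4·(-4)
= 329.28 + 291.2 + (-89.6) = 530.88.

E[S] = 149.12, Var[S] = 530.88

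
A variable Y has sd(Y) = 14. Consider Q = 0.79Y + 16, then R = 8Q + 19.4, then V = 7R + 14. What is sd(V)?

sd(V) = 619.36

sd(Q) = |0.79|·14 = 11.06.
sd(R) = |8|·11.06 = 88.48.
sd(V) = |7|·88.48 = 619.36.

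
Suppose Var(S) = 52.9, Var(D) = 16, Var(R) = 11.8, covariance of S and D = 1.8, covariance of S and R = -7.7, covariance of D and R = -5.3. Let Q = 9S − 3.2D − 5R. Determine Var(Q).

Var(Q) = a²·Var(S) + b²·Var(D) + c²·Var(R) + 2ab·covariance of S and D + 2ac·covariance of S and R + 2bc·covariance of D and R, with a = 9, b = -3.2, c = -5.
= 4284.9 + 163.84 + 295 + (-103.68) + 693 + (-169.6)
= 5163.46.

Var(Q) = 5163.46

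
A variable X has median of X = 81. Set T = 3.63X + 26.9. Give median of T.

A linear map preserves order up to sign, so median of T = a·median of X + b = 3.63·81 + 26.9 = 320.93.

median of T = 320.93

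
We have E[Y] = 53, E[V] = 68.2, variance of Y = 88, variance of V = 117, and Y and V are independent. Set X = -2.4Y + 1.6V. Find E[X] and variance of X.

E[X] = (-2.4)·E[Y] + 1.6·E[V] = (-2.4)·53 + 1.6·68.2 = -18.08.
variance of X = a²·variance of Y + b²·variance of V + 2ab·Cov(Y, V) with a = -2.4, b = 1.6.
Independence gives Cov(Y, V) = 0.
= (-2.4)²·88 + 1.6²·117 + 2·(-2.4)·1.6·0
= 506.88 + 299.52 + 0 = 806.4.

E[X] = -18.08, variance of X = 806.4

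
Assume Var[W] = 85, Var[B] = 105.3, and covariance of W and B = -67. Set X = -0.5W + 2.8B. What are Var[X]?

Var[X] = 1034.402

Var[X] = a²·Var[W] + b²·Var[B] + 2ab·covariance of W and B with a = -0.5, b = 2.8.
= (-0.5)²·85 + 2.8²·105.3 + 2·(-0.5)·2.8·(-67)
= 21.25 + 825.552 + 187.6 = 1034.402.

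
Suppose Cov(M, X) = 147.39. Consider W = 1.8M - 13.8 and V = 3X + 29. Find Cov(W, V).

Cov(W, V) = 795.906

Cov(W, V) = a·c·Cov(M, X) = 1.8·3·147.39 = 795.906. Additive constants drop out.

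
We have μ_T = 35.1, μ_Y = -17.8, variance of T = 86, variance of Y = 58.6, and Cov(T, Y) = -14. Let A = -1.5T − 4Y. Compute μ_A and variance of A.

μ_A = (-1.5)·μ_T + (-4)·μ_Y = (-1.5)·35.1 + (-4)·(-17.8) = 18.55.
variance of A = a²·variance of T + b²·variance of Y + 2ab·Cov(T, Y) with a = -1.5, b = -4.
= (-1.5)²·86 + (-4)²·58.6 + 2·(-1.5)·(-4)·(-14)
= 193.5 + 937.6 + (-168) = 963.1.

μ_A = 18.55, variance of A = 963.1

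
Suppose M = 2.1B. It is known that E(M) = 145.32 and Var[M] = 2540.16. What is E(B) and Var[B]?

From M = 2.1B: E(M) = a·E(B) + b, so E(B) = (E(M) − b)/a = (145.32 − 0)/2.1 = 69.2.
Var[M] = a²·Var[B], so Var[B] = 2540.16/2.1² = 576.

E(B) = 69.2, Var[B] = 576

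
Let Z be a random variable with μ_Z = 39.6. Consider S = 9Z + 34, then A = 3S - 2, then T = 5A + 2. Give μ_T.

μ_S = 9·39.6 + 34 = 390.4.
μ_A = 3·390.4 + (-2) = 1169.2.
μ_T = 5·1169.2 + 2 = 5848.

μ_T = 5848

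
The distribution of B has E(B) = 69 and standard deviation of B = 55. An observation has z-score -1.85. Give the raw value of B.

B = E(B) + z·standard deviation of B = 69 + (-1.85)·55 = -32.75.

B = -32.75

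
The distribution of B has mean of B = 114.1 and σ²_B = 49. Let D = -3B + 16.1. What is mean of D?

D = -3B + 16.1 is linear with a = -3, b = 16.1.
mean of D = a·mean of B + b = (-3)·114.1 + 16.1 = -326.2.

mean of D = -326.2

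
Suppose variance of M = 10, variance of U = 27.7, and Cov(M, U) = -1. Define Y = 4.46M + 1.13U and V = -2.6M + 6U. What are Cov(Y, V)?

By bilinearity, Cov(Y, V) = ac·variance of M + bd·variance of U + (ad+bc)·Cov(M, U), with a=4.46, b=1.13, c=-2.6, d=6.
ac·variance of M = 4.46·(-2.6)·10 = -115.96
bd·variance of U = 1.13·6·27.7 = 187.806
(ad+bc)·Cov(M, U) = (23.822)·(-1) = -23.822
Cov(Y, V) = -115.96 + 187.806 + (-23.822) = 48.024.

Cov(Y, V) = 48.024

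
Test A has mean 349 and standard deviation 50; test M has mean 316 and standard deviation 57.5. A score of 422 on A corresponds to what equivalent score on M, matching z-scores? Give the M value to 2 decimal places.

z = (422 − 349)/50 = 1.46.
M = 316 + z·57.5 = 316 + (422 − 349)·57.5/50 = 399.95.

M = 399.95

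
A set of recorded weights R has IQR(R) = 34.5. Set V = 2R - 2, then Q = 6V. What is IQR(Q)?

IQR(V) = |2|·34.5 = 69.
IQR(Q) = |6|·69 = 414.

IQR(Q) = 414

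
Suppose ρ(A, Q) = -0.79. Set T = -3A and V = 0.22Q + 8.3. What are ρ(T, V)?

Linear rescalings preserve |correlation|; the slopes -3 and 0.22 have opposite signs, so the correlation flips sign: ρ(T, V) = −ρ(A, Q) = 0.79.

ρ(T, V) = 0.79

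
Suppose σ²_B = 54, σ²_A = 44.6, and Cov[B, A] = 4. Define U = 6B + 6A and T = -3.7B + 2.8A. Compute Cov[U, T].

Cov[U, T] = -471.12

By bilinearity, Cov[U, T] = ac·σ²_B + bd·σ²_A + (ad+bc)·Cov[B, A], with a=6, b=6, c=-3.7, d=2.8.
ac·σ²_B = 6·(-3.7)·54 = -1198.8
bd·σ²_A = 6·2.8·44.6 = 749.28
(ad+bc)·Cov[B, A] = (-5.4)·4 = -21.6
Cov[U, T] = -1198.8 + 749.28 + (-21.6) = -471.12.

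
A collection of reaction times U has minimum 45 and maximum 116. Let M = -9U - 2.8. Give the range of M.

Range(M) = 639

Range of U = 116 − 45 = 71.
Range(M) = |a|·Range(U) = |-9|·71 = 639.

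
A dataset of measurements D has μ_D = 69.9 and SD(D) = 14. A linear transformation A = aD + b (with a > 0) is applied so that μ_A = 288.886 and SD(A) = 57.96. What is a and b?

a = 4.14, b = -0.5

SD(A) = a·SD(D) (a > 0), so a = 57.96/14 = 4.14.
μ_A = a·μ_D + b, so b = 288.886 − 4.14·69.9 = -0.5.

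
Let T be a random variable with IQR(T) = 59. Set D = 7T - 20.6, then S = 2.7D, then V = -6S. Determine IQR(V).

IQR(V) = 6690.6

IQR(D) = |7|·59 = 413.
IQR(S) = |2.7|·413 = 1115.1.
IQR(V) = |-6|·1115.1 = 6690.6.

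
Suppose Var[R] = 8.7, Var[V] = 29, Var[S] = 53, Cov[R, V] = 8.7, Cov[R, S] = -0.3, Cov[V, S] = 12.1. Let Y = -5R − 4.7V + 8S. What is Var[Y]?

Var[Y] = 3773.09

Var[Y] = a²·Var[R] + b²·Var[V] + c²·Var[S] + 2ab·Cov[R, V] + 2ac·Cov[R, S] + 2bc·Cov[V, S], with a = -5, b = -4.7, c = 8.
= 217.5 + 640.61 + 3392 + 408.9 + 24 + (-909.92)
= 3773.09.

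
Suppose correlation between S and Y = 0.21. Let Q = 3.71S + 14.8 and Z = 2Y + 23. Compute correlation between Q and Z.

correlation between Q and Z = 0.21

Linear rescalings preserve correlation up to sign; here the slopes 3.71 and 2 have the same sign, so correlation between Q and Z = correlation between S and Y = 0.21.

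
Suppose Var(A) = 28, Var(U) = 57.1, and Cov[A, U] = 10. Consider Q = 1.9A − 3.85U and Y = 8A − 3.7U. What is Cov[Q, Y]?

Cov[Q, Y] = 860.6895

By bilinearity, Cov[Q, Y] = ac·Var(A) + bd·Var(U) + (ad+bc)·Cov[A, U], with a=1.9, b=-3.85, c=8, d=-3.7.
ac·Var(A) = 1.9·8·28 = 425.6
bd·Var(U) = (-3.85)·(-3.7)·57.1 = 813.3895
(ad+bc)·Cov[A, U] = (-37.83)·10 = -378.3
Cov[Q, Y] = 425.6 + 813.3895 + (-378.3) = 860.6895.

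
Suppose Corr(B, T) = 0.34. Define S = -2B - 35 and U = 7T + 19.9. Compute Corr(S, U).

Linear rescalings preserve |correlation|; the slopes -2 and 7 have opposite signs, so the correlation flips sign: Corr(S, U) = −Corr(B, T) = -0.34.

Corr(S, U) = -0.34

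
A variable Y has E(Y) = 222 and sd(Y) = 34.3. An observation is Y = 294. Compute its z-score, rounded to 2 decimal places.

z = 2.10

z = (Y − E(Y)) / sd(Y) = (294 − 222) / 34.3 ≈ 2.10.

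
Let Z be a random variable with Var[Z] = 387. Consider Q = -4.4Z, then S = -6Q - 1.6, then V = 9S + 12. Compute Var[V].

Var[Q] = (-4.4)²·387 = 7492.32.
Var[S] = (-6)²·7492.32 = 269723.52.
Var[V] = 9²·269723.52 = 21847605.12.

Var[V] = 21847605.12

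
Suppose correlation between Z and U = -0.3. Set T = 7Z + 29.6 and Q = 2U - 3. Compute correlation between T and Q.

correlation between T and Q = -0.3

Linear rescalings preserve correlation up to sign; here the slopes 7 and 2 have the same sign, so correlation between T and Q = correlation between Z and U = -0.3.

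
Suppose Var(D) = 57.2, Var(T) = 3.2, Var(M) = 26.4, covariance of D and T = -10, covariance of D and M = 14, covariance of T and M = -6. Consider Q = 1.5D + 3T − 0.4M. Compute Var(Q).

Var(Q) = a²·Var(D) + b²·Var(T) + c²·Var(M) + 2ab·covariance of D and T + 2ac·covariance of D and M + 2bc·covariance of T and M, with a = 1.5, b = 3, c = -0.4.
= 128.7 + 28.8 + 4.224 + (-90) + (-16.8) + 14.4
= 69.324.

Var(Q) = 69.324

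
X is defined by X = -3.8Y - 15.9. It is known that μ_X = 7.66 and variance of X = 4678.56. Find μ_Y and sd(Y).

μ_Y = -6.2, sd(Y) = 18

From X = -3.8Y - 15.9: μ_X = a·μ_Y + b, so μ_Y = (μ_X − b)/a = (7.66 − (-15.9))/(-3.8) = -6.2.
sd(X) = √4678.56 = 68.4.
sd(X) = |a|·sd(Y), so sd(Y) = 68.4/|-3.8| = 18.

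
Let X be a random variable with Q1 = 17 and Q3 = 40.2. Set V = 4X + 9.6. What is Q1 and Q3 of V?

Q1(V) = 77.6, Q3(V) = 170.4

a = 4 > 0: Q1(V) = a·Q1(X)+b = 77.6, Q3(V) = a·Q3(X)+b = 170.4.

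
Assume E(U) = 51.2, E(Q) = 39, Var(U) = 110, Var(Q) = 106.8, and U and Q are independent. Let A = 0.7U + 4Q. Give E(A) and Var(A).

E(A) = 0.7·E(U) + 4·E(Q) = 0.7·51.2 + 4·39 = 191.84.
Var(A) = a²·Var(U) + b²·Var(Q) + 2ab·Cov(U, Q) with a = 0.7, b = 4.
Independence gives Cov(U, Q) = 0.
= 0.7²·110 + 4²·106.8 + 2·0.7·4·0
= 53.9 + 1708.8 + 0 = 1762.7.

E(A) = 191.84, Var(A) = 1762.7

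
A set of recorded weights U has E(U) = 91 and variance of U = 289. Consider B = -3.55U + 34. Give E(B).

E(B) = -289.05

B = -3.55U + 34 is linear with a = -3.55, b = 34.
E(B) = a·E(U) + b = (-3.55)·91 + 34 = -289.05.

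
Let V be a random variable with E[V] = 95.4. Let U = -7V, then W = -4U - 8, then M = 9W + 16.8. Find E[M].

E[U] = (-7)·95.4 = -667.8.
E[W] = (-4)·(-667.8) + (-8) = 2663.2.
E[M] = 9·2663.2 + 16.8 = 23985.6.

E[M] = 23985.6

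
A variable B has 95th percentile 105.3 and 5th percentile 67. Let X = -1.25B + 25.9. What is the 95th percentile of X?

Since a = -1.25 < 0 the transformation is decreasing, reversing order: the 95th percentile of X corresponds to the 5th percentile of B.
So P_{95}(X) = a·P_{5}(B) + b = (-1.25)·67 + 25.9 = -57.85.

95th percentile of X = -57.85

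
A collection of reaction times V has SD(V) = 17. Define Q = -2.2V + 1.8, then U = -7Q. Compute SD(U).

SD(Q) = |-2.2|·17 = 37.4.
SD(U) = |-7|·37.4 = 261.8.

SD(U) = 261.8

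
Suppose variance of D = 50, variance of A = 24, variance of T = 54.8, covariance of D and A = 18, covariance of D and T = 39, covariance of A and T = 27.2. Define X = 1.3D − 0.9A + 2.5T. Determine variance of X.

variance of X = 535.42

variance of X = a²·variance of D + b²·variance of A + c²·variance of T + 2ab·covariance of D and A + 2ac·covariance of D and T + 2bc·covariance of A and T, with a = 1.3, b = -0.9, c = 2.5.
= 84.5 + 19.44 + 342.5 + (-42.12) + 253.5 + (-122.4)
= 535.42.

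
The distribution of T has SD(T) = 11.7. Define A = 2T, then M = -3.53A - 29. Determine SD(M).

SD(A) = |2|·11.7 = 23.4.
SD(M) = |-3.53|·23.4 = 82.602.

SD(M) = 82.602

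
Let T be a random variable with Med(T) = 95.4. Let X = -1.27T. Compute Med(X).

A linear map preserves order up to sign, so Med(X) = a·Med(T) + b = (-1.27)·95.4 = -121.158.

Med(X) = -121.158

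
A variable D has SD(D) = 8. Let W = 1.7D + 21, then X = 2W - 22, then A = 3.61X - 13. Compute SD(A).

SD(W) = |1.7|·8 = 13.6.
SD(X) = |2|·13.6 = 27.2.
SD(A) = |3.61|·27.2 = 98.192.

SD(A) = 98.192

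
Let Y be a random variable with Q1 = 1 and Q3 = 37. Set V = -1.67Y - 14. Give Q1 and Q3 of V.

a = -1.67 < 0 reverses order: Q1(V) comes from Q3(Y), Q3(V) from Q1(Y).
Q1(V) = (-1.67)·37 + (-14) = -75.79; Q3(V) = (-1.67)·1 + (-14) = -15.67.

Q1(V) = -75.79, Q3(V) = -15.67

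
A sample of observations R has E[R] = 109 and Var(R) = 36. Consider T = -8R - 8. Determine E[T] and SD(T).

T = -8R - 8 is linear with a = -8, b = -8.
E[T] = a·E[R] + b = (-8)·109 + (-8) = -880.
SD(R) = √36 = 6.
SD(T) = |a|·SD(R) = |-8|·6 = 48.

E[T] = -880, SD(T) = 48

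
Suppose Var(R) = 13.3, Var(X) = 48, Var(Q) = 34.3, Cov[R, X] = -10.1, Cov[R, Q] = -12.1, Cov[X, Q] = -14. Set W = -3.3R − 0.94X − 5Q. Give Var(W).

Var(W) = a²·Var(R) + b²·Var(X) + c²·Var(Q) + 2ab·Cov[R, X] + 2ac·Cov[R, Q] + 2bc·Cov[X, Q], with a = -3.3, b = -0.94, c = -5.
= 144.837 + 42.4128 + 857.5 + (-62.6604) + (-399.3) + (-131.6)
= 451.1894.

Var(W) = 451.1894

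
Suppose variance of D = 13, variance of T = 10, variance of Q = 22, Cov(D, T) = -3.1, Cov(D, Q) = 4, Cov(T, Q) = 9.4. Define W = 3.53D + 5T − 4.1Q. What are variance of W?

variance of W = 171.1977

variance of W = a²·variance of D + b²·variance of T + c²·variance of Q + 2ab·Cov(D, T) + 2ac·Cov(D, Q) + 2bc·Cov(T, Q), with a = 3.53, b = 5, c = -4.1.
= 161.9917 + 250 + 369.82 + (-109.43) + (-115.784) + (-385.4)
= 171.1977.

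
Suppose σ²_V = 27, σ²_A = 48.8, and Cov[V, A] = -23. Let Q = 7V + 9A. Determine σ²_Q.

σ²_Q = 2377.8

σ²_Q = a²·σ²_V + b²·σ²_A + 2ab·Cov[V, A] with a = 7, b = 9.
= 7²·27 + 9²·48.8 + 2·7·9·(-23)
= 1323 + 3952.8 + (-2898) = 2377.8.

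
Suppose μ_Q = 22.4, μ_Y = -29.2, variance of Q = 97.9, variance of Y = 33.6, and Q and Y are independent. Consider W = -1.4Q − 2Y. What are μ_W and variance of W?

μ_W = 27.04, variance of W = 326.284

μ_W = (-1.4)·μ_Q + (-2)·μ_Y = (-1.4)·22.4 + (-2)·(-29.2) = 27.04.
variance of W = a²·variance of Q + b²·variance of Y + 2ab·Cov[Q, Y] with a = -1.4, b = -2.
Independence gives Cov[Q, Y] = 0.
= (-1.4)²·97.9 + (-2)²·33.6 + 2·(-1.4)·(-2)·0
= 191.884 + 134.4 + 0 = 326.284.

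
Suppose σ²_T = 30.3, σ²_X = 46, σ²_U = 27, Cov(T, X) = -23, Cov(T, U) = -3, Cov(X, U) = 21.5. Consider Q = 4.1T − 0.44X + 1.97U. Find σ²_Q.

σ²_Q = 620.2825

σ²_Q = a²·σ²_T + b²·σ²_X + c²·σ²_U + 2ab·Cov(T, X) + 2ac·Cov(T, U) + 2bc·Cov(X, U), with a = 4.1, b = -0.44, c = 1.97.
= 509.343 + 8.9056 + 104.7843 + 82.984 + (-48.462) + (-37.2724)
= 620.2825.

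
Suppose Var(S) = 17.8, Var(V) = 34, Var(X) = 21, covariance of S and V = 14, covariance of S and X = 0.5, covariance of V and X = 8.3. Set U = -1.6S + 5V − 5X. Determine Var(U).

Var(U) = 789.568

Var(U) = a²·Var(S) + b²·Var(V) + c²·Var(X) + 2ab·covariance of S and V + 2ac·covariance of S and X + 2bc·covariance of V and X, with a = -1.6, b = 5, c = -5.
= 45.568 + 850 + 525 + (-224) + 8 + (-415)
= 789.568.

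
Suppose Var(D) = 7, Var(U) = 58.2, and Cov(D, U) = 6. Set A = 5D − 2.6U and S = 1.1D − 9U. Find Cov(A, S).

Cov(A, S) = 1113.22

By bilinearity, Cov(A, S) = ac·Var(D) + bd·Var(U) + (ad+bc)·Cov(D, U), with a=5, b=-2.6, c=1.1, d=-9.
ac·Var(D) = 5·1.1·7 = 38.5
bd·Var(U) = (-2.6)·(-9)·58.2 = 1361.88
(ad+bc)·Cov(D, U) = (-47.86)·6 = -287.16
Cov(A, S) = 38.5 + 1361.88 + (-287.16) = 1113.22.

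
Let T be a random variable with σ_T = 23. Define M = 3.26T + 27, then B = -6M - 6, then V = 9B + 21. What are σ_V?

σ_V = 4048.92

σ_M = |3.26|·23 = 74.98.
σ_B = |-6|·74.98 = 449.88.
σ_V = |9|·449.88 = 4048.92.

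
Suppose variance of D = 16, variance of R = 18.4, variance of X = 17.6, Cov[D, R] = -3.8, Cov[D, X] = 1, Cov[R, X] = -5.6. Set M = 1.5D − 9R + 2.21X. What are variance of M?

variance of M = a²·variance of D + b²·variance of R + c²·variance of X + 2ab·Cov[D, R] + 2ac·Cov[D, X] + 2bc·Cov[R, X], with a = 1.5, b = -9, c = 2.21.
= 36 + 1490.4 + 85.96016 + 102.6 + 6.63 + 222.768
= 1944.35816.

variance of M = 1944.35816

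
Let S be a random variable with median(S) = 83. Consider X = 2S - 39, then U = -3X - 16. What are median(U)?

median(U) = -397

median(X) = 2·83 + (-39) = 127.
median(U) = (-3)·127 + (-16) = -397.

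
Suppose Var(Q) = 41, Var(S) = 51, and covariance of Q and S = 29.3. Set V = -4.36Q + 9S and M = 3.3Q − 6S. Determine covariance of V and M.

covariance of V and M = -1707.21

By bilinearity, covariance of V and M = ac·Var(Q) + bd·Var(S) + (ad+bc)·covariance of Q and S, with a=-4.36, b=9, c=3.3, d=-6.
ac·Var(Q) = (-4.36)·3.3·41 = -589.908
bd·Var(S) = 9·(-6)·51 = -2754
(ad+bc)·covariance of Q and S = (55.86)·29.3 = 1636.698
covariance of V and M = -589.908 + (-2754) + 1636.698 = -1707.21.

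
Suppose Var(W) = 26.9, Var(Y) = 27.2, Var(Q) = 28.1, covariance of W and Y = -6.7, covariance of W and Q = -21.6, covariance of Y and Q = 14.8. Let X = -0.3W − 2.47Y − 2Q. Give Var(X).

Var(X) = 391.14008

Var(X) = a²·Var(W) + b²·Var(Y) + c²·Var(Q) + 2ab·covariance of W and Y + 2ac·covariance of W and Q + 2bc·covariance of Y and Q, with a = -0.3, b = -2.47, c = -2.
= 2.421 + 165.94448 + 112.4 + (-9.9294) + (-25.92) + 146.224
= 391.14008.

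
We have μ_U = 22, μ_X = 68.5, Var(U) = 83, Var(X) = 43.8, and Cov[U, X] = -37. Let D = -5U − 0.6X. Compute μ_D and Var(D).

μ_D = (-5)·μ_U + (-0.6)·μ_X = (-5)·22 + (-0.6)·68.5 = -151.1.
Var(D) = a²·Var(U) + b²·Var(X) + 2ab·Cov[U, X] with a = -5, b = -0.6.
= (-5)²·83 + (-0.6)²·43.8 + 2·(-5)·(-0.6)·(-37)
= 2075 + 15.768 + (-222) = 1868.768.

μ_D = -151.1, Var(D) = 1868.768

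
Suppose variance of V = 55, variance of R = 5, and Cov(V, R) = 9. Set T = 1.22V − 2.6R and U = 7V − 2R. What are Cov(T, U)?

By bilinearity, Cov(T, U) = ac·variance of V + bd·variance of R + (ad+bc)·Cov(V, R), with a=1.22, b=-2.6, c=7, d=-2.
ac·variance of V = 1.22·7·55 = 469.7
bd·variance of R = (-2.6)·(-2)·5 = 26
(ad+bc)·Cov(V, R) = (-20.64)·9 = -185.76
Cov(T, U) = 469.7 + 26 + (-185.76) = 309.94.

Cov(T, U) = 309.94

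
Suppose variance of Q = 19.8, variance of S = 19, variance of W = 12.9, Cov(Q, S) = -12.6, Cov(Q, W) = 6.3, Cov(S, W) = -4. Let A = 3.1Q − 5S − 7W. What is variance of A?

variance of A = a²·variance of Q + b²·variance of S + c²·variance of W + 2ab·Cov(Q, S) + 2ac·Cov(Q, W) + 2bc·Cov(S, W), with a = 3.1, b = -5, c = -7.
= 190.278 + 475 + 632.1 + 390.6 + (-273.42) + (-280)
= 1134.558.

variance of A = 1134.558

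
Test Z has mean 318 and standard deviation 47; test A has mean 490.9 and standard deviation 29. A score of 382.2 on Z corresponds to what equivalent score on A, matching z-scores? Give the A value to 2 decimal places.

A = 530.51

z = (382.2 − 318)/47 ≈ 1.366.
A = 490.9 + z·29 = 490.9 + (382.2 − 318)·29/47 ≈ 530.51.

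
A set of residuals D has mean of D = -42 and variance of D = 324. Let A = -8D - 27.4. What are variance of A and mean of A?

A = -8D - 27.4 is linear with a = -8, b = -27.4.
variance of A = a²·variance of D = (-8)²·324 = 20736 (the additive constant -27.4 does not affect variance).
mean of A = a·mean of D + b = (-8)·(-42) + (-27.4) = 308.6.

variance of A = 20736, mean of A = 308.6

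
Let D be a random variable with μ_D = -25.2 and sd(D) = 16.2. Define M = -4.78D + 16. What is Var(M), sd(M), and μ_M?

Var(M) = 5996.334096, sd(M) = 77.436, μ_M = 136.456

M = -4.78D + 16 is linear with a = -4.78, b = 16.
Var(D) = 16.2² = 262.44.
Var(M) = a²·Var(D) = (-4.78)²·262.44 = 5996.334096 (the additive constant 16 does not affect variance).
sd(M) = |a|·sd(D) = |-4.78|·16.2 = 77.436.
μ_M = a·μ_D + b = (-4.78)·(-25.2) + 16 = 136.456.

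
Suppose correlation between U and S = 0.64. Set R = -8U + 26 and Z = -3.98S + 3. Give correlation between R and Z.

correlation between R and Z = 0.64

Linear rescalings preserve correlation up to sign; here the slopes -8 and -3.98 have the same sign, so correlation between R and Z = correlation between U and S = 0.64.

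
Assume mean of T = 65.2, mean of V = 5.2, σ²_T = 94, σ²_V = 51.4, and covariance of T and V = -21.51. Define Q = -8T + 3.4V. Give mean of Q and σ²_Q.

mean of Q = -503.92, σ²_Q = 7780.328

mean of Q = (-8)·mean of T + 3.4·mean of V = (-8)·65.2 + 3.4·5.2 = -503.92.
σ²_Q = a²·σ²_T + b²·σ²_V + 2ab·covariance of T and V with a = -8, b = 3.4.
= (-8)²·94 + 3.4²·51.4 + 2·(-8)·3.4·(-21.51)
= 6016 + 594.184 + 1170.144 = 7780.328.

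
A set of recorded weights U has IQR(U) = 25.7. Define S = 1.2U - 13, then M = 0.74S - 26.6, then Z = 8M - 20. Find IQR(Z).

IQR(S) = |1.2|·25.7 = 30.84.
IQR(M) = |0.74|·30.84 = 22.8216.
IQR(Z) = |8|·22.8216 = 182.5728.

IQR(Z) = 182.5728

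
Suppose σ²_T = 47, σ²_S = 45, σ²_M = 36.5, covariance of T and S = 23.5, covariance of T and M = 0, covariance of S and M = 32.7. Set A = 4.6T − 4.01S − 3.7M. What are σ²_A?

σ²_A = a²·σ²_T + b²·σ²_S + c²·σ²_M + 2ab·covariance of T and S + 2ac·covariance of T and M + 2bc·covariance of S and M, with a = 4.6, b = -4.01, c = -3.7.
= 994.52 + 723.6045 + 499.685 + (-866.962) + 0 + 970.3398
= 2321.1873.

σ²_A = 2321.1873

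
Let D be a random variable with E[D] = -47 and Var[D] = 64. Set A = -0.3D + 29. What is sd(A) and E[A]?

sd(A) = 2.4, E[A] = 43.1

A = -0.3D + 29 is linear with a = -0.3, b = 29.
sd(D) = √64 = 8.
sd(A) = |a|·sd(D) = |-0.3|·8 = 2.4.
E[A] = a·E[D] + b = (-0.3)·(-47) + 29 = 43.1.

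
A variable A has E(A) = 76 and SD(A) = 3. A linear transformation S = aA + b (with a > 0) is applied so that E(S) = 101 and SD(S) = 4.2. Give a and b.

a = 1.4, b = -5.4

SD(S) = a·SD(A) (a > 0), so a = 4.2/3 = 1.4.
E(S) = a·E(A) + b, so b = 101 − 1.4·76 = -5.4.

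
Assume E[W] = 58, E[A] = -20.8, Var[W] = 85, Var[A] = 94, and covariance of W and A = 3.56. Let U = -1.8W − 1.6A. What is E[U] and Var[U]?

E[U] = -71.12, Var[U] = 536.5456

E[U] = (-1.8)·E[W] + (-1.6)·E[A] = (-1.8)·58 + (-1.6)·(-20.8) = -71.12.
Var[U] = a²·Var[W] + b²·Var[A] + 2ab·covariance of W and A with a = -1.8, b = -1.6.
= (-1.8)²·85 + (-1.6)²·94 + 2·(-1.8)·(-1.6)·3.56
= 275.4 + 240.64 + 20.5056 = 536.5456.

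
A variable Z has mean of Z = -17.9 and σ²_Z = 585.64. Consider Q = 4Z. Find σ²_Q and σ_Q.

σ²_Q = 9370.24, σ_Q = 96.8

Q = 4Z is linear with a = 4, b = 0.
σ²_Q = a²·σ²_Z = 4²·585.64 = 9370.24.
σ_Z = √585.64 = 24.2.
σ_Q = |a|·σ_Z = |4|·24.2 = 96.8.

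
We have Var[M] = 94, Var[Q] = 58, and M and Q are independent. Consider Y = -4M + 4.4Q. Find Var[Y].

Var[Y] = a²·Var[M] + b²·Var[Q] + 2ab·covariance of M and Q with a = -4, b = 4.4.
Independence gives covariance of M and Q = 0.
= (-4)²·94 + 4.4²·58 + 2·(-4)·4.4·0
= 1504 + 1122.88 + 0 = 2626.88.

Var[Y] = 2626.88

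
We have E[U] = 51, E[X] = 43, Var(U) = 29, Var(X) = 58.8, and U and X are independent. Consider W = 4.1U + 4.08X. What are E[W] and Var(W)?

E[W] = 384.54, Var(W) = 1466.29832

E[W] = 4.1·E[U] + 4.08·E[X] = 4.1·51 + 4.08·43 = 384.54.
Var(W) = a²·Var(U) + b²·Var(X) + 2ab·Cov[U, X] with a = 4.1, b = 4.08.
Independence gives Cov[U, X] = 0.
= 4.1²·29 + 4.08²·58.8 + 2·4.1·4.08·0
= 487.49 + 978.80832 + 0 = 1466.29832.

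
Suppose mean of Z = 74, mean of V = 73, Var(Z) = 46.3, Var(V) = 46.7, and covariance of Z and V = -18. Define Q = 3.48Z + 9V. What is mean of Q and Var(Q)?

mean of Q = 3.48·mean of Z + 9·mean of V = 3.48·74 + 9·73 = 914.52.
Var(Q) = a²·Var(Z) + b²·Var(V) + 2ab·covariance of Z and V with a = 3.48, b = 9.
= 3.48²·46.3 + 9²·46.7 + 2·3.48·9·(-18)
= 560.71152 + 3782.7 + (-1127.52) = 3215.89152.

mean of Q = 914.52, Var(Q) = 3215.89152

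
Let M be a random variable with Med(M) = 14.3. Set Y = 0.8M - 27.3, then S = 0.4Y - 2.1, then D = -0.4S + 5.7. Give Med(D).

Med(D) = 9.0776

Med(Y) = 0.8·14.3 + (-27.3) = -15.86.
Med(S) = 0.4·(-15.86) + (-2.1) = -8.444.
Med(D) = (-0.4)·(-8.444) + 5.7 = 9.0776.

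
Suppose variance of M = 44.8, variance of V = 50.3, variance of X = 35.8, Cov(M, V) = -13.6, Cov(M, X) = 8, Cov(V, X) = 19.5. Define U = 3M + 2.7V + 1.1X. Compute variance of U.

variance of U = 761.515

variance of U = a²·variance of M + b²·variance of V + c²·variance of X + 2ab·Cov(M, V) + 2ac·Cov(M, X) + 2bc·Cov(V, X), with a = 3, b = 2.7, c = 1.1.
= 403.2 + 366.687 + 43.318 + (-220.32) + 52.8 + 115.83
= 761.515.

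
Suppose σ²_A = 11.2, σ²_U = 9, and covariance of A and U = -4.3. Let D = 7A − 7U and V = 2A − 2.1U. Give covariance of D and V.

covariance of D and V = 412.51

By bilinearity, covariance of D and V = ac·σ²_A + bd·σ²_U + (ad+bc)·covariance of A and U, with a=7, b=-7, c=2, d=-2.1.
ac·σ²_A = 7·2·11.2 = 156.8
bd·σ²_U = (-7)·(-2.1)·9 = 132.3
(ad+bc)·covariance of A and U = (-28.7)·(-4.3) = 123.41
covariance of D and V = 156.8 + 132.3 + 123.41 = 412.51.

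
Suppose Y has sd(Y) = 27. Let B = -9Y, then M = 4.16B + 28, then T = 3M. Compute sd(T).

sd(T) = 3032.64

sd(B) = |-9|·27 = 243.
sd(M) = |4.16|·243 = 1010.88.
sd(T) = |3|·1010.88 = 3032.64.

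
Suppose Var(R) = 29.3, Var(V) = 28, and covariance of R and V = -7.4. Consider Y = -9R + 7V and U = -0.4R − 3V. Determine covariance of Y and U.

covariance of Y and U = -661.6

By bilinearity, covariance of Y and U = ac·Var(R) + bd·Var(V) + (ad+bc)·covariance of R and V, with a=-9, b=7, c=-0.4, d=-3.
ac·Var(R) = (-9)·(-0.4)·29.3 = 105.48
bd·Var(V) = 7·(-3)·28 = -588
(ad+bc)·covariance of R and V = (24.2)·(-7.4) = -179.08
covariance of Y and U = 105.48 + (-588) + (-179.08) = -661.6.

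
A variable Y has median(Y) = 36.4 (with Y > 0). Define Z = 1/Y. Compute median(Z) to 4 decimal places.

1/Y is monotone on this domain, so median(Z) = 1/(36.4) ≈ 0.0275.

median(Z) = 0.0275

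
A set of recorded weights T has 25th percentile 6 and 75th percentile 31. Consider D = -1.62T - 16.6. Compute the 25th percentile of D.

25th percentile of D = -66.82

Since a = -1.62 < 0 the transformation is decreasing, reversing order: the 25th percentile of D corresponds to the 75th percentile of T.
So P_{25}(D) = a·P_{75}(T) + b = (-1.62)·31 + (-16.6) = -66.82.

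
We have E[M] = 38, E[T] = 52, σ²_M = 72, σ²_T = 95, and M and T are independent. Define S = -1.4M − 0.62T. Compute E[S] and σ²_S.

E[S] = (-1.4)·E[M] + (-0.62)·E[T] = (-1.4)·38 + (-0.62)·52 = -85.44.
σ²_S = a²·σ²_M + b²·σ²_T + 2ab·Cov(M, T) with a = -1.4, b = -0.62.
Independence gives Cov(M, T) = 0.
= (-1.4)²·72 + (-0.62)²·95 + 2·(-1.4)·(-0.62)·0
= 141.12 + 36.518 + 0 = 177.638.

E[S] = -85.44, σ²_S = 177.638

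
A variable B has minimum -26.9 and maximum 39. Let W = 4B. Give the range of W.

Range(W) = 263.6

Range of B = 39 − (-26.9) = 65.9.
Range(W) = |a|·Range(B) = |4|·65.9 = 263.6.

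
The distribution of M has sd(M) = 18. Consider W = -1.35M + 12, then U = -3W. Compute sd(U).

sd(W) = |-1.35|·18 = 24.3.
sd(U) = |-3|·24.3 = 72.9.

sd(U) = 72.9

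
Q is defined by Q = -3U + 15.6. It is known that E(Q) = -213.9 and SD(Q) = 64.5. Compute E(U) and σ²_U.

E(U) = 76.5, σ²_U = 462.25

From Q = -3U + 15.6: E(Q) = a·E(U) + b, so E(U) = (E(Q) − b)/a = (-213.9 − 15.6)/(-3) = 76.5.
σ²_Q = 64.5² = 4160.25.
σ²_Q = a²·σ²_U, so σ²_U = 4160.25/(-3)² = 462.25.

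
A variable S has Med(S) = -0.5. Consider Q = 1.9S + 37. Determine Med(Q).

A linear map preserves order up to sign, so Med(Q) = a·Med(S) + b = 1.9·(-0.5) + 37 = 36.05.

Med(Q) = 36.05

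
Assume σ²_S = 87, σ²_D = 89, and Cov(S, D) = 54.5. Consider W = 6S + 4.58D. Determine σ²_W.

σ²_W = 7994.2196

σ²_W = a²·σ²_S + b²·σ²_D + 2ab·Cov(S, D) with a = 6, b = 4.58.
= 6²·87 + 4.58²·89 + 2·6·4.58·54.5
= 3132 + 1866.8996 + 2995.32 = 7994.2196.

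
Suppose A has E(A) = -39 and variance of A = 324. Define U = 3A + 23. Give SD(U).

SD(U) = 54

U = 3A + 23 is linear with a = 3, b = 23.
SD(A) = √324 = 18.
SD(U) = |a|·SD(A) = |3|·18 = 54.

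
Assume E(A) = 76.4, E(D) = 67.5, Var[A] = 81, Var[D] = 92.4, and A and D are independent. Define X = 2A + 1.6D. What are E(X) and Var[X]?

E(X) = 260.8, Var[X] = 560.544

E(X) = 2·E(A) + 1.6·E(D) = 2·76.4 + 1.6·67.5 = 260.8.
Var[X] = a²·Var[A] + b²·Var[D] + 2ab·Cov[A, D] with a = 2, b = 1.6.
Independence gives Cov[A, D] = 0.
= 2²·81 + 1.6²·92.4 + 2·2·1.6·0
= 324 + 236.544 + 0 = 560.544.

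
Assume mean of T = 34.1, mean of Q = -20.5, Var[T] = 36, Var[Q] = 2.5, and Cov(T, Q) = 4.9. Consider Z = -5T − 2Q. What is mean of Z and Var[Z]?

mean of Z = (-5)·mean of T + (-2)·mean of Q = (-5)·34.1 + (-2)·(-20.5) = -129.5.
Var[Z] = a²·Var[T] + b²·Var[Q] + 2ab·Cov(T, Q) with a = -5, b = -2.
= (-5)²·36 + (-2)²·2.5 + 2·(-5)·(-2)·4.9
= 900 + 10 + 98 = 1008.

mean of Z = -129.5, Var[Z] = 1008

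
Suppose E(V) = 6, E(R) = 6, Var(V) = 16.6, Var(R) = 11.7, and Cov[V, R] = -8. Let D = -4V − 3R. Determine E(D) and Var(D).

E(D) = (-4)·E(V) + (-3)·E(R) = (-4)·6 + (-3)·6 = -42.
Var(D) = a²·Var(V) + b²·Var(R) + 2ab·Cov[V, R] with a = -4, b = -3.
= (-4)²·16.6 + (-3)²·11.7 + 2·(-4)·(-3)·(-8)
= 265.6 + 105.3 + (-192) = 178.9.

E(D) = -42, Var(D) = 178.9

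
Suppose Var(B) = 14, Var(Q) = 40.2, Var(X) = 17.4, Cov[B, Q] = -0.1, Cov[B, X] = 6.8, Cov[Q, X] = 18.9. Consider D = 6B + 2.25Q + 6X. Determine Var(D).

Var(D) = a²·Var(B) + b²·Var(Q) + c²·Var(X) + 2ab·Cov[B, Q] + 2ac·Cov[B, X] + 2bc·Cov[Q, X], with a = 6, b = 2.25, c = 6.
= 504 + 203.5125 + 626.4 + (-2.7) + 489.6 + 510.3
= 2331.1125.

Var(D) = 2331.1125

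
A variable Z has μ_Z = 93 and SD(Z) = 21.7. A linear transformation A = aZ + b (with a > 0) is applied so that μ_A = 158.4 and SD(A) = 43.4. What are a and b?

SD(A) = a·SD(Z) (a > 0), so a = 43.4/21.7 = 2.
μ_A = a·μ_Z + b, so b = 158.4 − 2·93 = -27.6.

a = 2, b = -27.6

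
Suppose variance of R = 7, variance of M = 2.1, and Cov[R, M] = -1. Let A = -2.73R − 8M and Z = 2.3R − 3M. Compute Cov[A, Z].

By bilinearity, Cov[A, Z] = ac·variance of R + bd·variance of M + (ad+bc)·Cov[R, M], with a=-2.73, b=-8, c=2.3, d=-3.
ac·variance of R = (-2.73)·2.3·7 = -43.953
bd·variance of M = (-8)·(-3)·2.1 = 50.4
(ad+bc)·Cov[R, M] = (-10.21)·(-1) = 10.21
Cov[A, Z] = -43.953 + 50.4 + 10.21 = 16.657.

Cov[A, Z] = 16.657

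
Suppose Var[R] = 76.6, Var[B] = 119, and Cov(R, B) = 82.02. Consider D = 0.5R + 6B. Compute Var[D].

Var[D] = a²·Var[R] + b²·Var[B] + 2ab·Cov(R, B) with a = 0.5, b = 6.
= 0.5²·76.6 + 6²·119 + 2·0.5·6·82.02
= 19.15 + 4284 + 492.12 = 4795.27.

Var[D] = 4795.27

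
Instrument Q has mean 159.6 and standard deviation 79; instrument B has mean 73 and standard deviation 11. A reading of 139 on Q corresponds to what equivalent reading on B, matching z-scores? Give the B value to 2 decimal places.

z = (139 − 159.6)/79 ≈ -0.2608.
B = 73 + z·11 = 73 + (139 − 159.6)·11/79 ≈ 70.13.

B = 70.13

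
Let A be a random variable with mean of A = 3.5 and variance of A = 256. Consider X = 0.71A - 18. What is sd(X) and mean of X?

X = 0.71A - 18 is linear with a = 0.71, b = -18.
sd(A) = √256 = 16.
sd(X) = |a|·sd(A) = |0.71|·16 = 11.36.
mean of X = a·mean of A + b = 0.71·3.5 + (-18) = -15.515.

sd(X) = 11.36, mean of X = -15.515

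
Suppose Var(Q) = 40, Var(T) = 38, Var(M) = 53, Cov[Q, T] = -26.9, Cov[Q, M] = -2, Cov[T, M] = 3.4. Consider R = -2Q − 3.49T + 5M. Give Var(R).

Var(R) = 1493.6598

Var(R) = a²·Var(Q) + b²·Var(T) + c²·Var(M) + 2ab·Cov[Q, T] + 2ac·Cov[Q, M] + 2bc·Cov[T, M], with a = -2, b = -3.49, c = 5.
= 160 + 462.8438 + 1325 + (-375.524) + 40 + (-118.66)
= 1493.6598.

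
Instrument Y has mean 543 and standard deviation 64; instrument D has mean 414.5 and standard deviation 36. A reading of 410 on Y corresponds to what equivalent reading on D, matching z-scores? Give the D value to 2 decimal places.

z = (410 − 543)/64 ≈ -2.0781.
D = 414.5 + z·36 = 414.5 + (410 − 543)·36/64 ≈ 339.69.

D = 339.69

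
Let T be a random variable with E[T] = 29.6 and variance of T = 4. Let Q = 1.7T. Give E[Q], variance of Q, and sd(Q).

Q = 1.7T is linear with a = 1.7, b = 0.
E[Q] = a·E[T] + b = 1.7·29.6 = 50.32.
variance of Q = a²·variance of T = 1.7²·4 = 11.56.
sd(T) = √4 = 2.
sd(Q) = |a|·sd(T) = |1.7|·2 = 3.4.

E[Q] = 50.32, variance of Q = 11.56, sd(Q) = 3.4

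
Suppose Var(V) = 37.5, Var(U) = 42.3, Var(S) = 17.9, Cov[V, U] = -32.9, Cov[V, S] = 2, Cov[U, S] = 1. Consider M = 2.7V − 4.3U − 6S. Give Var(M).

Var(M) = a²·Var(V) + b²·Var(U) + c²·Var(S) + 2ab·Cov[V, U] + 2ac·Cov[V, S] + 2bc·Cov[U, S], with a = 2.7, b = -4.3, c = -6.
= 273.375 + 782.127 + 644.4 + 763.938 + (-64.8) + 51.6
= 2450.64.

Var(M) = 2450.64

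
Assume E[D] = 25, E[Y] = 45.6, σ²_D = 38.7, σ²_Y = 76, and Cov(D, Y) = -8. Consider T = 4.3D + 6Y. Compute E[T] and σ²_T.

E[T] = 381.1, σ²_T = 3038.763

E[T] = 4.3·E[D] + 6·E[Y] = 4.3·25 + 6·45.6 = 381.1.
σ²_T = a²·σ²_D + b²·σ²_Y + 2ab·Cov(D, Y) with a = 4.3, b = 6.
= 4.3²·38.7 + 6²·76 + 2·4.3·6·(-8)
= 715.563 + 2736 + (-412.8) = 3038.763.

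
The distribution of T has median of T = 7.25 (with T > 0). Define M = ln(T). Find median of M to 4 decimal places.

ln(T) is monotone on this domain, so median of M = ln(7.25) ≈ 1.981.

median of M = 1.981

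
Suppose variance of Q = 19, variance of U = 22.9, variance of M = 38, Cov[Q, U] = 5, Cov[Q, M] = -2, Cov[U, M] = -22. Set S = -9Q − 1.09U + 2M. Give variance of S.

variance of S = a²·variance of Q + b²·variance of U + c²·variance of M + 2ab·Cov[Q, U] + 2ac·Cov[Q, M] + 2bc·Cov[U, M], with a = -9, b = -1.09, c = 2.
= 1539 + 27.20749 + 152 + 98.1 + 72 + 95.92
= 1984.22749.

variance of S = 1984.22749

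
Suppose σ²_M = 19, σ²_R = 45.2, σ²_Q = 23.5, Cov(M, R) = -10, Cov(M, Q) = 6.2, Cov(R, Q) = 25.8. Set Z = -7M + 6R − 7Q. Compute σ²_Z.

σ²_Z = a²·σ²_M + b²·σ²_R + c²·σ²_Q + 2ab·Cov(M, R) + 2ac·Cov(M, Q) + 2bc·Cov(R, Q), with a = -7, b = 6, c = -7.
= 931 + 1627.2 + 1151.5 + 840 + 607.6 + (-2167.2)
= 2990.1.

σ²_Z = 2990.1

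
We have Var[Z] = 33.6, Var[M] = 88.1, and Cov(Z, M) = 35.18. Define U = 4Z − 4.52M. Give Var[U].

Var[U] = a²·Var[Z] + b²·Var[M] + 2ab·Cov(Z, M) with a = 4, b = -4.52.
= 4²·33.6 + (-4.52)²·88.1 + 2·4·(-4.52)·35.18
= 537.6 + 1799.91824 + (-1272.1088) = 1065.40944.

Var[U] = 1065.40944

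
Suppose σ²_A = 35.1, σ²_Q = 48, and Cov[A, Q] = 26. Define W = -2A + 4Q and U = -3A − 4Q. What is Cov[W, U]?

Cov[W, U] = -661.4

By bilinearity, Cov[W, U] = ac·σ²_A + bd·σ²_Q + (ad+bc)·Cov[A, Q], with a=-2, b=4, c=-3, d=-4.
ac·σ²_A = (-2)·(-3)·35.1 = 210.6
bd·σ²_Q = 4·(-4)·48 = -768
(ad+bc)·Cov[A, Q] = (-4)·26 = -104
Cov[W, U] = 210.6 + (-768) + (-104) = -661.4.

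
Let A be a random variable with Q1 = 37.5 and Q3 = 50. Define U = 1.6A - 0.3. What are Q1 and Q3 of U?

a = 1.6 > 0: Q1(U) = a·Q1(A)+b = 59.7, Q3(U) = a·Q3(A)+b = 79.7.

Q1(U) = 59.7, Q3(U) = 79.7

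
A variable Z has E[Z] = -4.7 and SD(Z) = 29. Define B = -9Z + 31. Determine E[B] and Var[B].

B = -9Z + 31 is linear with a = -9, b = 31.
E[B] = a·E[Z] + b = (-9)·(-4.7) + 31 = 73.3.
Var[Z] = 29² = 841.
Var[B] = a²·Var[Z] = (-9)²·841 = 68121 (the additive constant 31 does not affect variance).

E[B] = 73.3, Var[B] = 68121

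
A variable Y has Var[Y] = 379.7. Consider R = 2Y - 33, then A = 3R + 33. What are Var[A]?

Var[A] = 13669.2

Var[R] = 2²·379.7 = 1518.8.
Var[A] = 3²·1518.8 = 13669.2.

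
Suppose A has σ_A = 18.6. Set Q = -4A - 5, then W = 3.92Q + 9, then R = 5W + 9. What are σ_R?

σ_Q = |-4|·18.6 = 74.4.
σ_W = |3.92|·74.4 = 291.648.
σ_R = |5|·291.648 = 1458.24.

σ_R = 1458.24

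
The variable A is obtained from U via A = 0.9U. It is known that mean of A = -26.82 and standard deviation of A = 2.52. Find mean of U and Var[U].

mean of U = -29.8, Var[U] = 7.84

From A = 0.9U: mean of A = a·mean of U + b, so mean of U = (mean of A − b)/a = (-26.82 − 0)/0.9 = -29.8.
Var[A] = 2.52² = 6.3504.
Var[A] = a²·Var[U], so Var[U] = 6.3504/0.9² = 7.84.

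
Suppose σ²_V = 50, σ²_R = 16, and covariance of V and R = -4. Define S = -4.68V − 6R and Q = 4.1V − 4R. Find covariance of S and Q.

covariance of S and Q = -551.88

By bilinearity, covariance of S and Q = ac·σ²_V + bd·σ²_R + (ad+bc)·covariance of V and R, with a=-4.68, b=-6, c=4.1, d=-4.
ac·σ²_V = (-4.68)·4.1·50 = -959.4
bd·σ²_R = (-6)·(-4)·16 = 384
(ad+bc)·covariance of V and R = (-5.88)·(-4) = 23.52
covariance of S and Q = -959.4 + 384 + 23.52 = -551.88.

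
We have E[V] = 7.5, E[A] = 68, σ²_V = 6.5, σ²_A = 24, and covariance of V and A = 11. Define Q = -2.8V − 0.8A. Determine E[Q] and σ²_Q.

E[Q] = (-2.8)·E[V] + (-0.8)·E[A] = (-2.8)·7.5 + (-0.8)·68 = -75.4.
σ²_Q = a²·σ²_V + b²·σ²_A + 2ab·covariance of V and A with a = -2.8, b = -0.8.
= (-2.8)²·6.5 + (-0.8)²·24 + 2·(-2.8)·(-0.8)·11
= 50.96 + 15.36 + 49.28 = 115.6.

E[Q] = -75.4, σ²_Q = 115.6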